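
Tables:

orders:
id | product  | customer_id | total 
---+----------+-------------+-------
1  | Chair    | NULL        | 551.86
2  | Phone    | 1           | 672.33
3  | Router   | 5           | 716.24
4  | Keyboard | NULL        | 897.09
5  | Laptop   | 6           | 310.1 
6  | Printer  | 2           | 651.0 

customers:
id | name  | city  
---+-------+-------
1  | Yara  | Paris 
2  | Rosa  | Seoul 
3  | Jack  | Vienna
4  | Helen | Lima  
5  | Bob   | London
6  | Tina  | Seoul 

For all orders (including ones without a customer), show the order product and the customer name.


LEFT JOIN keeps every row from orders (the left table); where customer_id has no match in customers, the customer columns become NULL. Walk through each order:
  - order 1 (Chair): customer_id=NULL, no match -> kept with NULL
  - order 2 (Phone): customer_id=1 -> matches Yara
  - order 3 (Router): customer_id=5 -> matches Bob
  - order 4 (Keyboard): customer_id=NULL, no match -> kept with NULL
  - order 5 (Laptop): customer_id=6 -> matches Tina
  - order 6 (Printer): customer_id=2 -> matches Rosa
All 6 rows appear; 2 have NULL customer.

SQL:
SELECT a.product, b.name AS customer
FROM orders a
LEFT JOIN customers b ON a.customer_id = b.id

Result:
product  | customer
---------+---------
Chair    | NULL    
Phone    | Yara    
Router   | Bob     
Keyboard | NULL    
Laptop   | Tina    
Printer  | Rosa    


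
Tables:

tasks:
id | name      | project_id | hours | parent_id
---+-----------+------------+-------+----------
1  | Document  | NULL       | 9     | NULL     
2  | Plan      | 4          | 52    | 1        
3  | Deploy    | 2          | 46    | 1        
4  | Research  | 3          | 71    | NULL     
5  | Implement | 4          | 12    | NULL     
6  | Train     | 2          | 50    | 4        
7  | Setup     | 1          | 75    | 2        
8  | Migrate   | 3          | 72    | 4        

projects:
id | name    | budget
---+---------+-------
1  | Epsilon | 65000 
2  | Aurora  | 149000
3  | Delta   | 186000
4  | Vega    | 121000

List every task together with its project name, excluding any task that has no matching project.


INNER JOIN keeps only tasks rows whose project_id matches an id in projects. Walk through each task:
  - task 1 (Document): project_id=NULL, no match -> dropped
  - task 2 (Plan): project_id=4 -> matches Vega
  - task 3 (Deploy): project_id=2 -> matches Aurora
  - task 4 (Research): project_id=3 -> matches Delta
  - task 5 (Implement): project_id=4 -> matches Vega
  - task 6 (Train): project_id=2 -> matches Aurora
  - task 7 (Setup): project_id=1 -> matches Epsilon
  - task 8 (Migrate): project_id=3 -> matches Delta
So 1 of 8 rows is dropped.

SQL:
SELECT a.name, b.name AS project
FROM tasks a
INNER JOIN projects b ON a.project_id = b.id

Result:
name      | project
----------+--------
Plan      | Vega   
Deploy    | Aurora 
Research  | Delta  
Implement | Vega   
Train     | Aurora 
Setup     | Epsilon
Migrate   | Delta  


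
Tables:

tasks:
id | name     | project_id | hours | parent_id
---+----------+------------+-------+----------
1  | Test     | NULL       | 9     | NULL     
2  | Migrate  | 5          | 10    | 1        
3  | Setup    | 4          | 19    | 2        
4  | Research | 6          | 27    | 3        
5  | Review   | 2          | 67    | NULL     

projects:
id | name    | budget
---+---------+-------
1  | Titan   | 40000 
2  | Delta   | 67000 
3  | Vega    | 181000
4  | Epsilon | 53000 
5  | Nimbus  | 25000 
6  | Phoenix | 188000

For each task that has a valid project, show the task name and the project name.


INNER JOIN keeps only tasks rows whose project_id matches an id in projects. Walk through each task:
  - task 1 (Test): project_id=NULL, no match -> dropped
  - task 2 (Migrate): project_id=5 -> matches Nimbus
  - task 3 (Setup): project_id=4 -> matches Epsilon
  - task 4 (Research): project_id=6 -> matches Phoenix
  - task 5 (Review): project_id=2 -> matches Delta
So 1 of 5 rows is dropped.

SQL:
SELECT a.name, b.name AS project
FROM tasks a
INNER JOIN projects b ON a.project_id = b.id

Result:
name     | project
---------+--------
Migrate  | Nimbus 
Setup    | Epsilon
Research | Phoenix
Review   | Delta  


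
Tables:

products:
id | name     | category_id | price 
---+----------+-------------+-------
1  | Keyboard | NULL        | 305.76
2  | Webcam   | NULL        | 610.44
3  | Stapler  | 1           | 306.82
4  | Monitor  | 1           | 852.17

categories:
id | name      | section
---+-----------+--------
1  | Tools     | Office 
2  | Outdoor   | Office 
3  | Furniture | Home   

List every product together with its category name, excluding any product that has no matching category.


INNER JOIN keeps only products rows whose category_id matches an id in categories. Walk through each product:
  - product 1 (Keyboard): category_id=NULL, no match -> dropped
  - product 2 (Webcam): category_id=NULL, no match -> dropped
  - product 3 (Stapler): category_id=1 -> matches Tools
  - product 4 (Monitor): category_id=1 -> matches Tools
So 2 of 4 rows are dropped.

SQL:
SELECT a.name, b.name AS category
FROM products a
INNER JOIN categories b ON a.category_id = b.id

Result:
name    | category
--------+---------
Stapler | Tools   
Monitor | Tools   


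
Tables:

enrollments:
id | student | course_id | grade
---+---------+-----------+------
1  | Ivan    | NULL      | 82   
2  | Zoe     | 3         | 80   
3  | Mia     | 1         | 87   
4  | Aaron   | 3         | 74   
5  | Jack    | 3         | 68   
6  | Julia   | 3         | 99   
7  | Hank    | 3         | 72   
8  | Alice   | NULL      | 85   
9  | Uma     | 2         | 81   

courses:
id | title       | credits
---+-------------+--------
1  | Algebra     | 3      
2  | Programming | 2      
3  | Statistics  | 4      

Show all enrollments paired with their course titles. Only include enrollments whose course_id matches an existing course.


INNER JOIN keeps only enrollments rows whose course_id matches an id in courses. Walk through each enrollment:
  - enrollment 1 (Ivan): course_id=NULL, no match -> dropped
  - enrollment 2 (Zoe): course_id=3 -> matches Statistics
  - enrollment 3 (Mia): course_id=1 -> matches Algebra
  - enrollment 4 (Aaron): course_id=3 -> matches Statistics
  - enrollment 5 (Jack): course_id=3 -> matches Statistics
  - enrollment 6 (Julia): course_id=3 -> matches Statistics
  - enrollment 7 (Hank): course_id=3 -> matches Statistics
  - enrollment 8 (Alice): course_id=NULL, no match -> dropped
  - enrollment 9 (Uma): course_id=2 -> matches Programming
So 2 of 9 rows are dropped.

SQL:
SELECT a.student, b.title AS course
FROM enrollments a
INNER JOIN courses b ON a.course_id = b.id

Result:
student | course     
--------+------------
Zoe     | Statistics 
Mia     | Algebra    
Aaron   | Statistics 
Jack    | Statistics 
Julia   | Statistics 
Hank    | Statistics 
Uma     | Programming


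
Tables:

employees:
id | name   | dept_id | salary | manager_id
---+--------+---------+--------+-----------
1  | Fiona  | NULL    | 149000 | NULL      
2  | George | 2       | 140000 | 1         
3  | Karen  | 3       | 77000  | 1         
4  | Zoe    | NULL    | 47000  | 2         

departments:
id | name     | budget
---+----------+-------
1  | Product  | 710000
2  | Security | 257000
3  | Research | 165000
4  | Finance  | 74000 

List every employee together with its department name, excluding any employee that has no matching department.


INNER JOIN keeps only employees rows whose dept_id matches an id in departments. Walk through each employee:
  - employee 1 (Fiona): dept_id=NULL, no match -> dropped
  - employee 2 (George): dept_id=2 -> matches Security
  - employee 3 (Karen): dept_id=3 -> matches Research
  - employee 4 (Zoe): dept_id=NULL, no match -> dropped
So 2 of 4 rows are dropped.

SQL:
SELECT a.name, b.name AS department
FROM employees a
INNER JOIN departments b ON a.dept_id = b.id

Result:
name   | department
-------+-----------
George | Security  
Karen  | Research  


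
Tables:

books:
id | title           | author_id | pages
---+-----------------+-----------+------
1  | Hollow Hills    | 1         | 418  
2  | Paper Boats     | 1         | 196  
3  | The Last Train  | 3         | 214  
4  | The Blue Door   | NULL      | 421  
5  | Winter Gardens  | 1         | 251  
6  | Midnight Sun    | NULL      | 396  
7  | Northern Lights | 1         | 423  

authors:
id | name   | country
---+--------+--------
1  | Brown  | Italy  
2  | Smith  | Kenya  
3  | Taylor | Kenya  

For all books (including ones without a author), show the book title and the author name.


LEFT JOIN keeps every row from books (the left table); where author_id has no match in authors, the author columns become NULL. Walk through each book:
  - book 1 (Hollow Hills): author_id=1 -> matches Brown
  - book 2 (Paper Boats): author_id=1 -> matches Brown
  - book 3 (The Last Train): author_id=3 -> matches Taylor
  - book 4 (The Blue Door): author_id=NULL, no match -> kept with NULL
  - book 5 (Winter Gardens): author_id=1 -> matches Brown
  - book 6 (Midnight Sun): author_id=NULL, no match -> kept with NULL
  - book 7 (Northern Lights): author_id=1 -> matches Brown
All 7 rows appear; 2 have NULL author.

SQL:
SELECT a.title, b.name AS author
FROM books a
LEFT JOIN authors b ON a.author_id = b.id

Result:
title           | author
----------------+-------
Hollow Hills    | Brown 
Paper Boats     | Brown 
The Last Train  | Taylor
The Blue Door   | NULL  
Winter Gardens  | Brown 
Midnight Sun    | NULL  
Northern Lights | Brown 


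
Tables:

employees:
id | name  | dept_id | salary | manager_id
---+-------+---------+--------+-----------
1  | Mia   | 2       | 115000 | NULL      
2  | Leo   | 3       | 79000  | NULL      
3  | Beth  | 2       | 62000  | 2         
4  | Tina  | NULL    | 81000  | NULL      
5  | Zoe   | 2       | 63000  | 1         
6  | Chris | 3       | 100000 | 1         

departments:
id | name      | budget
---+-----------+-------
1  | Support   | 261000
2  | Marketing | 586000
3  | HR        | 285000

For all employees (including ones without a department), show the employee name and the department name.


LEFT JOIN keeps every row from employees (the left table); where dept_id has no match in departments, the department columns become NULL. Walk through each employee:
  - employee 1 (Mia): dept_id=2 -> matches Marketing
  - employee 2 (Leo): dept_id=3 -> matches HR
  - employee 3 (Beth): dept_id=2 -> matches Marketing
  - employee 4 (Tina): dept_id=NULL, no match -> kept with NULL
  - employee 5 (Zoe): dept_id=2 -> matches Marketing
  - employee 6 (Chris): dept_id=3 -> matches HR
All 6 rows appear; 1 has NULL department.

SQL:
SELECT a.name, b.name AS department
FROM employees a
LEFT JOIN departments b ON a.dept_id = b.id

Result:
name  | department
------+-----------
Mia   | Marketing 
Leo   | HR        
Beth  | Marketing 
Tina  | NULL      
Zoe   | Marketing 
Chris | HR        


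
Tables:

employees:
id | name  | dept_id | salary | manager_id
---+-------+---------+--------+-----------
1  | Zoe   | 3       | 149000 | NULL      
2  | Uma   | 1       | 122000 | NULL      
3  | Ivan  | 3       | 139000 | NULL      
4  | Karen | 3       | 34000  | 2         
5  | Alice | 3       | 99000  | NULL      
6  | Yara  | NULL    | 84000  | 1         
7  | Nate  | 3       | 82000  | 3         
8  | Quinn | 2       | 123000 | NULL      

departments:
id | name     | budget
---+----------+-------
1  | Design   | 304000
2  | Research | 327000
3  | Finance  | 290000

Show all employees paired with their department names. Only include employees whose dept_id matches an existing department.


INNER JOIN keeps only employees rows whose dept_id matches an id in departments. Walk through each employee:
  - employee 1 (Zoe): dept_id=3 -> matches Finance
  - employee 2 (Uma): dept_id=1 -> matches Design
  - employee 3 (Ivan): dept_id=3 -> matches Finance
  - employee 4 (Karen): dept_id=3 -> matches Finance
  - employee 5 (Alice): dept_id=3 -> matches Finance
  - employee 6 (Yara): dept_id=NULL, no match -> dropped
  - employee 7 (Nate): dept_id=3 -> matches Finance
  - employee 8 (Quinn): dept_id=2 -> matches Research
So 1 of 8 rows is dropped.

SQL:
SELECT a.name, b.name AS department
FROM employees a
INNER JOIN departments b ON a.dept_id = b.id

Result:
name  | department
------+-----------
Zoe   | Finance   
Uma   | Design    
Ivan  | Finance   
Karen | Finance   
Alice | Finance   
Nate  | Finance   
Quinn | Research  


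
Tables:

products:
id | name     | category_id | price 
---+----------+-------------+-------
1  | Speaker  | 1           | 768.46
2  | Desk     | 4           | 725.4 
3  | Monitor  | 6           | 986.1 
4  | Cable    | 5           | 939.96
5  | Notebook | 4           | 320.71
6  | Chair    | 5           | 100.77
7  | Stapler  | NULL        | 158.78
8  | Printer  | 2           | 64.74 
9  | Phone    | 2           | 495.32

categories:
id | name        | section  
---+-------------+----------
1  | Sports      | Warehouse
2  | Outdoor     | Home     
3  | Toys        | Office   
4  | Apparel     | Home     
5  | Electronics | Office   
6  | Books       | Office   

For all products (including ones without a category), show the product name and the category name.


LEFT JOIN keeps every row from products (the left table); where category_id has no match in categories, the category columns become NULL. Walk through each product:
  - product 1 (Speaker): category_id=1 -> matches Sports
  - product 2 (Desk): category_id=4 -> matches Apparel
  - product 3 (Monitor): category_id=6 -> matches Books
  - product 4 (Cable): category_id=5 -> matches Electronics
  - product 5 (Notebook): category_id=4 -> matches Apparel
  - product 6 (Chair): category_id=5 -> matches Electronics
  - product 7 (Stapler): category_id=NULL, no match -> kept with NULL
  - product 8 (Printer): category_id=2 -> matches Outdoor
  - product 9 (Phone): category_id=2 -> matches Outdoor
All 9 rows appear; 1 has NULL category.

SQL:
SELECT a.name, b.name AS category
FROM products a
LEFT JOIN categories b ON a.category_id = b.id

Result:
name     | category   
---------+------------
Speaker  | Sports     
Desk     | Apparel    
Monitor  | Books      
Cable    | Electronics
Notebook | Apparel    
Chair    | Electronics
Stapler  | NULL       
Printer  | Outdoor    
Phone    | Outdoor    


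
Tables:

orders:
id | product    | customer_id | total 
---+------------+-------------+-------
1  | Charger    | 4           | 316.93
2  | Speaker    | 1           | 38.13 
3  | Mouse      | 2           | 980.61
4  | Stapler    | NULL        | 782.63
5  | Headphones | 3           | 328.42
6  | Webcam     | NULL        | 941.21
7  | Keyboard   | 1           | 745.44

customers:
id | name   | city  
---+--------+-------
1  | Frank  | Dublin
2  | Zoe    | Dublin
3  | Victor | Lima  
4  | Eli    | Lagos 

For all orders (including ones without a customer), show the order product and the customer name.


LEFT JOIN keeps every row from orders (the left table); where customer_id has no match in customers, the customer columns become NULL. Walk through each order:
  - order 1 (Charger): customer_id=4 -> matches Eli
  - order 2 (Speaker): customer_id=1 -> matches Frank
  - order 3 (Mouse): customer_id=2 -> matches Zoe
  - order 4 (Stapler): customer_id=NULL, no match -> kept with NULL
  - order 5 (Headphones): customer_id=3 -> matches Victor
  - order 6 (Webcam): customer_id=NULL, no match -> kept with NULL
  - order 7 (Keyboard): customer_id=1 -> matches Frank
All 7 rows appear; 2 have NULL customer.

SQL:
SELECT a.product, b.name AS customer
FROM orders a
LEFT JOIN customers b ON a.customer_id = b.id

Result:
product    | customer
-----------+---------
Charger    | Eli     
Speaker    | Frank   
Mouse      | Zoe     
Stapler    | NULL    
Headphones | Victor  
Webcam     | NULL    
Keyboard   | Frank   


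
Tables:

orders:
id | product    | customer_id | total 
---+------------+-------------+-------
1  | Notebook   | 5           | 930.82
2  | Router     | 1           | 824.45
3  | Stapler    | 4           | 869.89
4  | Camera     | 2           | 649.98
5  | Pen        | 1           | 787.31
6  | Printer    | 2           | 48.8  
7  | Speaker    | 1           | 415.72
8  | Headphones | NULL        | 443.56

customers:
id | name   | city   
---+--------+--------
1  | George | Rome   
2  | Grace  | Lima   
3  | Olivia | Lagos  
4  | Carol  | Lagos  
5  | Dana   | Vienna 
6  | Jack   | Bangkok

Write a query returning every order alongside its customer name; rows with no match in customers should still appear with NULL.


LEFT JOIN keeps every row from orders (the left table); where customer_id has no match in customers, the customer columns become NULL. Walk through each order:
  - order 1 (Notebook): customer_id=5 -> matches Dana
  - order 2 (Router): customer_id=1 -> matches George
  - order 3 (Stapler): customer_id=4 -> matches Carol
  - order 4 (Camera): customer_id=2 -> matches Grace
  - order 5 (Pen): customer_id=1 -> matches George
  - order 6 (Printer): customer_id=2 -> matches Grace
  - order 7 (Speaker): customer_id=1 -> matches George
  - order 8 (Headphones): customer_id=NULL, no match -> kept with NULL
All 8 rows appear; 1 has NULL customer.

SQL:
SELECT a.product, b.name AS customer
FROM orders a
LEFT JOIN customers b ON a.customer_id = b.id

Result:
product    | customer
-----------+---------
Notebook   | Dana    
Router     | George  
Stapler    | Carol   
Camera     | Grace   
Pen        | George  
Printer    | Grace   
Speaker    | George  
Headphones | NULL    


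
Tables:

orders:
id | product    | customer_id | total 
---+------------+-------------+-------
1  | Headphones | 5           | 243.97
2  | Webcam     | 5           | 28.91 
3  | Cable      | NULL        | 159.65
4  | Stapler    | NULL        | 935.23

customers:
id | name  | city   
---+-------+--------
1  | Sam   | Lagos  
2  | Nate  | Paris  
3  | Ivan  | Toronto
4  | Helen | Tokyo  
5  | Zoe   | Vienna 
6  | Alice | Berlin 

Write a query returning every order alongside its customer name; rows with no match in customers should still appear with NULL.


LEFT JOIN keeps every row from orders (the left table); where customer_id has no match in customers, the customer columns become NULL. Walk through each order:
  - order 1 (Headphones): customer_id=5 -> matches Zoe
  - order 2 (Webcam): customer_id=5 -> matches Zoe
  - order 3 (Cable): customer_id=NULL, no match -> kept with NULL
  - order 4 (Stapler): customer_id=NULL, no match -> kept with NULL
All 4 rows appear; 2 have NULL customer.

SQL:
SELECT a.product, b.name AS customer
FROM orders a
LEFT JOIN customers b ON a.customer_id = b.id

Result:
product    | customer
-----------+---------
Headphones | Zoe     
Webcam     | Zoe     
Cable      | NULL    
Stapler    | NULL    


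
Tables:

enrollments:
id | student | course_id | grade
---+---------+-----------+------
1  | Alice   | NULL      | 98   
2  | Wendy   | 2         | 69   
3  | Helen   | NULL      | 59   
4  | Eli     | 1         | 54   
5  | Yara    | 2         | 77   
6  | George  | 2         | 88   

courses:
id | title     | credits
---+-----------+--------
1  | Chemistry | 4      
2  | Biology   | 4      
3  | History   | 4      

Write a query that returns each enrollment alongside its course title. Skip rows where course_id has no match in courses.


INNER JOIN keeps only enrollments rows whose course_id matches an id in courses. Walk through each enrollment:
  - enrollment 1 (Alice): course_id=NULL, no match -> dropped
  - enrollment 2 (Wendy): course_id=2 -> matches Biology
  - enrollment 3 (Helen): course_id=NULL, no match -> dropped
  - enrollment 4 (Eli): course_id=1 -> matches Chemistry
  - enrollment 5 (Yara): course_id=2 -> matches Biology
  - enrollment 6 (George): course_id=2 -> matches Biology
So 2 of 6 rows are dropped.

SQL:
SELECT a.student, b.title AS course
FROM enrollments a
INNER JOIN courses b ON a.course_id = b.id

Result:
student | course   
--------+----------
Wendy   | Biology  
Eli     | Chemistry
Yara    | Biology  
George  | Biology  


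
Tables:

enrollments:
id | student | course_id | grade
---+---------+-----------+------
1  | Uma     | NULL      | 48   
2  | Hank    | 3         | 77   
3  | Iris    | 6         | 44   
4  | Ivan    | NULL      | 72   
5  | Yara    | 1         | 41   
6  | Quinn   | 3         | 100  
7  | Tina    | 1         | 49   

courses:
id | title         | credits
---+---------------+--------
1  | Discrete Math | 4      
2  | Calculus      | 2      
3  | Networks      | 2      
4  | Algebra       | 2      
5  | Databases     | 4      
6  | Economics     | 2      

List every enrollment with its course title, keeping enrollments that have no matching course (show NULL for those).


LEFT JOIN keeps every row from enrollments (the left table); where course_id has no match in courses, the course columns become NULL. Walk through each enrollment:
  - enrollment 1 (Uma): course_id=NULL, no match -> kept with NULL
  - enrollment 2 (Hank): course_id=3 -> matches Networks
  - enrollment 3 (Iris): course_id=6 -> matches Economics
  - enrollment 4 (Ivan): course_id=NULL, no match -> kept with NULL
  - enrollment 5 (Yara): course_id=1 -> matches Discrete Math
  - enrollment 6 (Quinn): course_id=3 -> matches Networks
  - enrollment 7 (Tina): course_id=1 -> matches Discrete Math
All 7 rows appear; 2 have NULL course.

SQL:
SELECT a.student, b.title AS course
FROM enrollments a
LEFT JOIN courses b ON a.course_id = b.id

Result:
student | course       
--------+--------------
Uma     | NULL         
Hank    | Networks     
Iris    | Economics    
Ivan    | NULL         
Yara    | Discrete Math
Quinn   | Networks     
Tina    | Discrete Math


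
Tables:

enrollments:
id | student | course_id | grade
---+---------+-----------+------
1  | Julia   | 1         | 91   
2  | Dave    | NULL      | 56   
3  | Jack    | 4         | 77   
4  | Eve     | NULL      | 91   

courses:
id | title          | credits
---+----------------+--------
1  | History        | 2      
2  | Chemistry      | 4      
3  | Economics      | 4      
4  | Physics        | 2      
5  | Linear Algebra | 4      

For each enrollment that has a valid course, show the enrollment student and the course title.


INNER JOIN keeps only enrollments rows whose course_id matches an id in courses. Walk through each enrollment:
  - enrollment 1 (Julia): course_id=1 -> matches History
  - enrollment 2 (Dave): course_id=NULL, no match -> dropped
  - enrollment 3 (Jack): course_id=4 -> matches Physics
  - enrollment 4 (Eve): course_id=NULL, no match -> dropped
So 2 of 4 rows are dropped.

SQL:
SELECT a.student, b.title AS course
FROM enrollments a
INNER JOIN courses b ON a.course_id = b.id

Result:
student | course 
--------+--------
Julia   | History
Jack    | Physics


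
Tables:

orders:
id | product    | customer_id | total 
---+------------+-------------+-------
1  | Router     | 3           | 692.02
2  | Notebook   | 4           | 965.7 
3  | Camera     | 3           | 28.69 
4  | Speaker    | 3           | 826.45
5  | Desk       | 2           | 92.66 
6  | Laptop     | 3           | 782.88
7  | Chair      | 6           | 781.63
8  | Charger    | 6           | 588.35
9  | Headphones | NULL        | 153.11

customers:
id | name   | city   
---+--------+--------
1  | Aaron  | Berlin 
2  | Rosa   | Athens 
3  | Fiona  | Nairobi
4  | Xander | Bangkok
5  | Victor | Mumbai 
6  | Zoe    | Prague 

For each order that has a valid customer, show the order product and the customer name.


INNER JOIN keeps only orders rows whose customer_id matches an id in customers. Walk through each order:
  - order 1 (Router): customer_id=3 -> matches Fiona
  - order 2 (Notebook): customer_id=4 -> matches Xander
  - order 3 (Camera): customer_id=3 -> matches Fiona
  - order 4 (Speaker): customer_id=3 -> matches Fiona
  - order 5 (Desk): customer_id=2 -> matches Rosa
  - order 6 (Laptop): customer_id=3 -> matches Fiona
  - order 7 (Chair): customer_id=6 -> matches Zoe
  - order 8 (Charger): customer_id=6 -> matches Zoe
  - order 9 (Headphones): customer_id=NULL, no match -> dropped
So 1 of 9 rows is dropped.

SQL:
SELECT a.product, b.name AS customer
FROM orders a
INNER JOIN customers b ON a.customer_id = b.id

Result:
product  | customer
---------+---------
Router   | Fiona   
Notebook | Xander  
Camera   | Fiona   
Speaker  | Fiona   
Desk     | Rosa    
Laptop   | Fiona   
Chair    | Zoe     
Charger  | Zoe     


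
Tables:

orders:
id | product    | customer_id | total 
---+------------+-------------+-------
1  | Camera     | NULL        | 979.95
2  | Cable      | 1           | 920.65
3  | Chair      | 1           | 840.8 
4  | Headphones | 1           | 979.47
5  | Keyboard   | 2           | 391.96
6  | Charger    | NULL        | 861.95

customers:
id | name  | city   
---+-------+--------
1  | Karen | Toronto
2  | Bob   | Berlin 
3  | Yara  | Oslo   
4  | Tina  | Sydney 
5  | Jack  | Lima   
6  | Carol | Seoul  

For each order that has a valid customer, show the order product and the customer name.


INNER JOIN keeps only orders rows whose customer_id matches an id in customers. Walk through each order:
  - order 1 (Camera): customer_id=NULL, no match -> dropped
  - order 2 (Cable): customer_id=1 -> matches Karen
  - order 3 (Chair): customer_id=1 -> matches Karen
  - order 4 (Headphones): customer_id=1 -> matches Karen
  - order 5 (Keyboard): customer_id=2 -> matches Bob
  - order 6 (Charger): customer_id=NULL, no match -> dropped
So 2 of 6 rows are dropped.

SQL:
SELECT a.product, b.name AS customer
FROM orders a
INNER JOIN customers b ON a.customer_id = b.id

Result:
product    | customer
-----------+---------
Cable      | Karen   
Chair      | Karen   
Headphones | Karen   
Keyboard   | Bob     


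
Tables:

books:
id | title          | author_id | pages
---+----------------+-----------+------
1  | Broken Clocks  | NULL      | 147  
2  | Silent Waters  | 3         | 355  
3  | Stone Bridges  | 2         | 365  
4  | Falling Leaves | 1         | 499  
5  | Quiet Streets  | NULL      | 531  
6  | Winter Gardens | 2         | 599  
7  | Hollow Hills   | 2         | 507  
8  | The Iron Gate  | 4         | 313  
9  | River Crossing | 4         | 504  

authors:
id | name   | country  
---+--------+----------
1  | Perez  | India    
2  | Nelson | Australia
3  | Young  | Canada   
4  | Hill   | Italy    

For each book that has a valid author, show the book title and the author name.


INNER JOIN keeps only books rows whose author_id matches an id in authors. Walk through each book:
  - book 1 (Broken Clocks): author_id=NULL, no match -> dropped
  - book 2 (Silent Waters): author_id=3 -> matches Young
  - book 3 (Stone Bridges): author_id=2 -> matches Nelson
  - book 4 (Falling Leaves): author_id=1 -> matches Perez
  - book 5 (Quiet Streets): author_id=NULL, no match -> dropped
  - book 6 (Winter Gardens): author_id=2 -> matches Nelson
  - book 7 (Hollow Hills): author_id=2 -> matches Nelson
  - book 8 (The Iron Gate): author_id=4 -> matches Hill
  - book 9 (River Crossing): author_id=4 -> matches Hill
So 2 of 9 rows are dropped.

SQL:
SELECT a.title, b.name AS author
FROM books a
INNER JOIN authors b ON a.author_id = b.id

Result:
title          | author
---------------+-------
Silent Waters  | Young 
Stone Bridges  | Nelson
Falling Leaves | Perez 
Winter Gardens | Nelson
Hollow Hills   | Nelson
The Iron Gate  | Hill  
River Crossing | Hill  


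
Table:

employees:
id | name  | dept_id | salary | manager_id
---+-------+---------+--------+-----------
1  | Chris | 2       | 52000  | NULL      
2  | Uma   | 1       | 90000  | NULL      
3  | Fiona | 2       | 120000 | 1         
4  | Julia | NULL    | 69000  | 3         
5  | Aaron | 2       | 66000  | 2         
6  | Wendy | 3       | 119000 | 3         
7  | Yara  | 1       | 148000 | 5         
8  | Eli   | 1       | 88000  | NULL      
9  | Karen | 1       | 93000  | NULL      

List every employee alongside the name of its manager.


This is a self-join: employees is joined to a second copy of itself, matching each row's manager_id to another row's id. Use LEFT JOIN so rows with manager_id=NULL are kept.
  - employee 1 (Chris): manager_id=NULL -> NULL
  - employee 2 (Uma): manager_id=NULL -> NULL
  - employee 3 (Fiona): manager_id=1 -> Chris
  - employee 4 (Julia): manager_id=3 -> Fiona
  - employee 5 (Aaron): manager_id=2 -> Uma
  - employee 6 (Wendy): manager_id=3 -> Fiona
  - employee 7 (Yara): manager_id=5 -> Aaron
  - employee 8 (Eli): manager_id=NULL -> NULL
  - employee 9 (Karen): manager_id=NULL -> NULL

SQL:
SELECT a.name AS item, b.name AS manager
FROM employees a
LEFT JOIN employees b ON a.manager_id = b.id

Result:
item  | manager
------+--------
Chris | NULL   
Uma   | NULL   
Fiona | Chris  
Julia | Fiona  
Aaron | Uma    
Wendy | Fiona  
Yara  | Aaron  
Eli   | NULL   
Karen | NULL   


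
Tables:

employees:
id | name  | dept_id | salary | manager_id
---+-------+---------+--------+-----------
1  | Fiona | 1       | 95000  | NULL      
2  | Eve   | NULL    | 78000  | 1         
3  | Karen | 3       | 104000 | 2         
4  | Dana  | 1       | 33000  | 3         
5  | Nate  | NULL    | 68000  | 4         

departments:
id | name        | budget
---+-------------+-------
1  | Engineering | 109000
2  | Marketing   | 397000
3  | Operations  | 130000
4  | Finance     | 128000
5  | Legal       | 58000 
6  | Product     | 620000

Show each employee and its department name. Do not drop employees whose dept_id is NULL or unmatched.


LEFT JOIN keeps every row from employees (the left table); where dept_id has no match in departments, the department columns become NULL. Walk through each employee:
  - employee 1 (Fiona): dept_id=1 -> matches Engineering
  - employee 2 (Eve): dept_id=NULL, no match -> kept with NULL
  - employee 3 (Karen): dept_id=3 -> matches Operations
  - employee 4 (Dana): dept_id=1 -> matches Engineering
  - employee 5 (Nate): dept_id=NULL, no match -> kept with NULL
All 5 rows appear; 2 have NULL department.

SQL:
SELECT a.name, b.name AS department
FROM employees a
LEFT JOIN departments b ON a.dept_id = b.id

Result:
name  | department 
------+------------
Fiona | Engineering
Eve   | NULL       
Karen | Operations 
Dana  | Engineering
Nate  | NULL       


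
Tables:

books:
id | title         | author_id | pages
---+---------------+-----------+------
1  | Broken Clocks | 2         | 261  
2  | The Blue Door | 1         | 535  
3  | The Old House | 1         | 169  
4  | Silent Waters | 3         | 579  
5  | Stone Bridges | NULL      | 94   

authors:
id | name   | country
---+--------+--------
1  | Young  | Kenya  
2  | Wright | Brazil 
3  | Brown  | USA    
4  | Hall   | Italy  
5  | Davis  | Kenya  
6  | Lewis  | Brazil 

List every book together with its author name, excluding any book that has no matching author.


INNER JOIN keeps only books rows whose author_id matches an id in authors. Walk through each book:
  - book 1 (Broken Clocks): author_id=2 -> matches Wright
  - book 2 (The Blue Door): author_id=1 -> matches Young
  - book 3 (The Old House): author_id=1 -> matches Young
  - book 4 (Silent Waters): author_id=3 -> matches Brown
  - book 5 (Stone Bridges): author_id=NULL, no match -> dropped
So 1 of 5 rows is dropped.

SQL:
SELECT a.title, b.name AS author
FROM books a
INNER JOIN authors b ON a.author_id = b.id

Result:
title         | author
--------------+-------
Broken Clocks | Wright
The Blue Door | Young 
The Old House | Young 
Silent Waters | Brown 


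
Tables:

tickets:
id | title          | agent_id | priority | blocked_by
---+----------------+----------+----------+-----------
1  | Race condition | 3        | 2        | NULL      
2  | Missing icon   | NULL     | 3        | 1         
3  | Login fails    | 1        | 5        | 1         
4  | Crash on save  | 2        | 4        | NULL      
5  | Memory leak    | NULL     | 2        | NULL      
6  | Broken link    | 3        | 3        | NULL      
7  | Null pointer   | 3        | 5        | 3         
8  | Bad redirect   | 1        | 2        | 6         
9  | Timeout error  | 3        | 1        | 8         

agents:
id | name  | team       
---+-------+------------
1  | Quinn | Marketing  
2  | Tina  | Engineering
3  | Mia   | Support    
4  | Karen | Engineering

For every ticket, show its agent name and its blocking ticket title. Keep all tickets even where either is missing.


Two LEFT JOINs from the same base table tickets: one to agents via agent_id, one to tickets itself via blocked_by. Both are LEFT so every ticket is preserved.
Match against agents:
  - ticket 1 (Race condition): agent_id=3 -> matches Mia
  - ticket 2 (Missing icon): agent_id=NULL, no match -> kept with NULL
  - ticket 3 (Login fails): agent_id=1 -> matches Quinn
  - ticket 4 (Crash on save): agent_id=2 -> matches Tina
  - ticket 5 (Memory leak): agent_id=NULL, no match -> kept with NULL
  - ticket 6 (Broken link): agent_id=3 -> matches Mia
  - ticket 7 (Null pointer): agent_id=3 -> matches Mia
  - ticket 8 (Bad redirect): agent_id=1 -> matches Quinn
  - ticket 9 (Timeout error): agent_id=3 -> matches Mia
Match against tickets (self):
  - ticket 1 (Race condition): blocked_by=NULL -> NULL
  - ticket 2 (Missing icon): blocked_by=1 -> Race condition
  - ticket 3 (Login fails): blocked_by=1 -> Race condition
  - ticket 4 (Crash on save): blocked_by=NULL -> NULL
  - ticket 5 (Memory leak): blocked_by=NULL -> NULL
  - ticket 6 (Broken link): blocked_by=NULL -> NULL
  - ticket 7 (Null pointer): blocked_by=3 -> Login fails
  - ticket 8 (Bad redirect): blocked_by=6 -> Broken link
  - ticket 9 (Timeout error): blocked_by=8 -> Bad redirect

SQL:
SELECT a.title, b.name AS agent, c.title AS blocked_by
FROM tickets a
LEFT JOIN agents b ON a.agent_id = b.id
LEFT JOIN tickets c ON a.blocked_by = c.id

Result:
title          | agent | blocked_by    
---------------+-------+---------------
Race condition | Mia   | NULL          
Missing icon   | NULL  | Race condition
Login fails    | Quinn | Race condition
Crash on save  | Tina  | NULL          
Memory leak    | NULL  | NULL          
Broken link    | Mia   | NULL          
Null pointer   | Mia   | Login fails   
Bad redirect   | Quinn | Broken link   
Timeout error  | Mia   | Bad redirect  


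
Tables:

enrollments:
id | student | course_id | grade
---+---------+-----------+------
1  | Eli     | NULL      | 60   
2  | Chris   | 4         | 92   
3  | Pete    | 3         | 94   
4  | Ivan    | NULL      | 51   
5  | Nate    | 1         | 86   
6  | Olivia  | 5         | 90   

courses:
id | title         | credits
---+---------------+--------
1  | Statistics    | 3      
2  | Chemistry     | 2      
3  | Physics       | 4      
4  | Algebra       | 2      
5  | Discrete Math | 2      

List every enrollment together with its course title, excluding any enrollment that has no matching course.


INNER JOIN keeps only enrollments rows whose course_id matches an id in courses. Walk through each enrollment:
  - enrollment 1 (Eli): course_id=NULL, no match -> dropped
  - enrollment 2 (Chris): course_id=4 -> matches Algebra
  - enrollment 3 (Pete): course_id=3 -> matches Physics
  - enrollment 4 (Ivan): course_id=NULL, no match -> dropped
  - enrollment 5 (Nate): course_id=1 -> matches Statistics
  - enrollment 6 (Olivia): course_id=5 -> matches Discrete Math
So 2 of 6 rows are dropped.

SQL:
SELECT a.student, b.title AS course
FROM enrollments a
INNER JOIN courses b ON a.course_id = b.id

Result:
student | course       
--------+--------------
Chris   | Algebra      
Pete    | Physics      
Nate    | Statistics   
Olivia  | Discrete Math


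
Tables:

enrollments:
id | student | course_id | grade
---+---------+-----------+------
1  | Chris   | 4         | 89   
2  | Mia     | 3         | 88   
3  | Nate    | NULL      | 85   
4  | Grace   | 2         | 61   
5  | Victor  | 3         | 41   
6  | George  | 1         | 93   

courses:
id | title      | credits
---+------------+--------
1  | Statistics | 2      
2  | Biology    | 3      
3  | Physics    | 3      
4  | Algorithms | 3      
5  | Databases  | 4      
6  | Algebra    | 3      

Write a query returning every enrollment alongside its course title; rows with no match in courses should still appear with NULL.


LEFT JOIN keeps every row from enrollments (the left table); where course_id has no match in courses, the course columns become NULL. Walk through each enrollment:
  - enrollment 1 (Chris): course_id=4 -> matches Algorithms
  - enrollment 2 (Mia): course_id=3 -> matches Physics
  - enrollment 3 (Nate): course_id=NULL, no match -> kept with NULL
  - enrollment 4 (Grace): course_id=2 -> matches Biology
  - enrollment 5 (Victor): course_id=3 -> matches Physics
  - enrollment 6 (George): course_id=1 -> matches Statistics
All 6 rows appear; 1 has NULL course.

SQL:
SELECT a.student, b.title AS course
FROM enrollments a
LEFT JOIN courses b ON a.course_id = b.id

Result:
student | course    
--------+-----------
Chris   | Algorithms
Mia     | Physics   
Nate    | NULL      
Grace   | Biology   
Victor  | Physics   
George  | Statistics


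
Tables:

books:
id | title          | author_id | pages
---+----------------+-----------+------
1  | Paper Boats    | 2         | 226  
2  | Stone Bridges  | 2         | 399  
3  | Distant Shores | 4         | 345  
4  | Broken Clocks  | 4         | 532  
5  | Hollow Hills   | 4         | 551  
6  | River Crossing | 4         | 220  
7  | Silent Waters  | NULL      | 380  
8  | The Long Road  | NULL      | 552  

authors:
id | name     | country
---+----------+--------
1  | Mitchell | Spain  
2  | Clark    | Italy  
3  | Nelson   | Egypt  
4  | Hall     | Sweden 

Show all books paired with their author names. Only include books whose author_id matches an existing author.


INNER JOIN keeps only books rows whose author_id matches an id in authors. Walk through each book:
  - book 1 (Paper Boats): author_id=2 -> matches Clark
  - book 2 (Stone Bridges): author_id=2 -> matches Clark
  - book 3 (Distant Shores): author_id=4 -> matches Hall
  - book 4 (Broken Clocks): author_id=4 -> matches Hall
  - book 5 (Hollow Hills): author_id=4 -> matches Hall
  - book 6 (River Crossing): author_id=4 -> matches Hall
  - book 7 (Silent Waters): author_id=NULL, no match -> dropped
  - book 8 (The Long Road): author_id=NULL, no match -> dropped
So 2 of 8 rows are dropped.

SQL:
SELECT a.title, b.name AS author
FROM books a
INNER JOIN authors b ON a.author_id = b.id

Result:
title          | author
---------------+-------
Paper Boats    | Clark 
Stone Bridges  | Clark 
Distant Shores | Hall  
Broken Clocks  | Hall  
Hollow Hills   | Hall  
River Crossing | Hall  


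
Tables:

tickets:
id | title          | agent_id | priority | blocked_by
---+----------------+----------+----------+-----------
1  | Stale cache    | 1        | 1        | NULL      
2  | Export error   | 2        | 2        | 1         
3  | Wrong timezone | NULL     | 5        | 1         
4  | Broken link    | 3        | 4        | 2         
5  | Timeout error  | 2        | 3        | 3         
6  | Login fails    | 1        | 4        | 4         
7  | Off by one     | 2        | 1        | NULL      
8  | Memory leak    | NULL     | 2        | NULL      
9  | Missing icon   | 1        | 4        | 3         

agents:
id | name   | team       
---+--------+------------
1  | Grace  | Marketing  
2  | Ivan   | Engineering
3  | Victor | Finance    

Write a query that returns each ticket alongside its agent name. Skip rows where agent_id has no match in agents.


INNER JOIN keeps only tickets rows whose agent_id matches an id in agents. Walk through each ticket:
  - ticket 1 (Stale cache): agent_id=1 -> matches Grace
  - ticket 2 (Export error): agent_id=2 -> matches Ivan
  - ticket 3 (Wrong timezone): agent_id=NULL, no match -> dropped
  - ticket 4 (Broken link): agent_id=3 -> matches Victor
  - ticket 5 (Timeout error): agent_id=2 -> matches Ivan
  - ticket 6 (Login fails): agent_id=1 -> matches Grace
  - ticket 7 (Off by one): agent_id=2 -> matches Ivan
  - ticket 8 (Memory leak): agent_id=NULL, no match -> dropped
  - ticket 9 (Missing icon): agent_id=1 -> matches Grace
So 2 of 9 rows are dropped.

SQL:
SELECT a.title, b.name AS agent
FROM tickets a
INNER JOIN agents b ON a.agent_id = b.id

Result:
title         | agent 
--------------+-------
Stale cache   | Grace 
Export error  | Ivan  
Broken link   | Victor
Timeout error | Ivan  
Login fails   | Grace 
Off by one    | Ivan  
Missing icon  | Grace 
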